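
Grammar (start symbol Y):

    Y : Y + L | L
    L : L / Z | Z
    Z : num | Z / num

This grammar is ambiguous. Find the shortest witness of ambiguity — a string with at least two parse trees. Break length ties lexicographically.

length 1: no string has ≥2 trees
length 3: num / num has 2 parse trees

Two derivations of num / num:
  Y ⇒ L ⇒ L / Z ⇒ Z / Z ⇒ num / Z ⇒ num / num
  Y ⇒ L ⇒ Z ⇒ Z / num ⇒ num / num

num / num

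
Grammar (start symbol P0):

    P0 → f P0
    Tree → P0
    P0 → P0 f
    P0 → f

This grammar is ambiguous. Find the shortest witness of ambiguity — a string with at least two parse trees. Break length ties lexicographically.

length 1: no string has ≥2 trees
length 2: f f has 2 parse trees

Two derivations of f f:
  P0 ⇒ f P0 ⇒ f f
  P0 ⇒ P0 f ⇒ f f

f f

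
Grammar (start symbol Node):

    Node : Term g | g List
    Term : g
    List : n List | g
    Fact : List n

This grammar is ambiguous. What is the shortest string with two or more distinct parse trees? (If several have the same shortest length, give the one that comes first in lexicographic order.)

length 2: g g has 2 parse trees

Two derivations of g g:
  Node ⇒ Term g ⇒ g g
  Node ⇒ g List ⇒ g g

g g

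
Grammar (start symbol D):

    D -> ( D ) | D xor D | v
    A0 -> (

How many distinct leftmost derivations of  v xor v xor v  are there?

Parse trees for v xor v xor v:
  [D [D v] xor [D [D v] xor [D v]]]
  [D [D [D v] xor [D v]] xor [D v]]

2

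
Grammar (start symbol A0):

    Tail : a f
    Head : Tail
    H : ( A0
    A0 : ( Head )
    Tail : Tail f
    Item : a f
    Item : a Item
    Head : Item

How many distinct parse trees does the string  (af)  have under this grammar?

Parse trees for (af):
  [A0 ( [Head [Tail a f]] )]
  [A0 ( [Head [Item a f]] )]

2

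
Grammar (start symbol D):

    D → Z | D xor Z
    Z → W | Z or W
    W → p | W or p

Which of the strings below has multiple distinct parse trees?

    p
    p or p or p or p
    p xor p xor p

p or p or p or p

p: 1 tree
p or p or p or p: 8 trees
p xor p xor p: 1 tree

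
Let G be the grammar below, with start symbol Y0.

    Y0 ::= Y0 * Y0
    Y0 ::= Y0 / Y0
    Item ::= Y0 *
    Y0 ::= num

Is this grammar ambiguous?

Witness: num * num * num

Derivation 1: Y0 ⇒ Y0 * Y0 ⇒ Y0 * Y0 * Y0 ⇒ num * Y0 * Y0 ⇒ num * num * Y0 ⇒ num * num * num
Derivation 2: Y0 ⇒ Y0 * Y0 ⇒ num * Y0 ⇒ num * Y0 * Y0 ⇒ num * num * Y0 ⇒ num * num * num

Two distinct leftmost derivations for the same string.

Ambiguous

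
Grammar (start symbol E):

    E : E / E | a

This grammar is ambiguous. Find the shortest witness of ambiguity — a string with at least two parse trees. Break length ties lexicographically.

length 1: no string has ≥2 trees
length 3: no string has ≥2 trees
length 5: a / a / a has 2 parse trees

Two derivations of a / a / a:
  E ⇒ E / E ⇒ E / E / E ⇒ a / E / E ⇒ a / a / E ⇒ a / a / a
  E ⇒ E / E ⇒ a / E ⇒ a / E / E ⇒ a / a / E ⇒ a / a / a

a / a / a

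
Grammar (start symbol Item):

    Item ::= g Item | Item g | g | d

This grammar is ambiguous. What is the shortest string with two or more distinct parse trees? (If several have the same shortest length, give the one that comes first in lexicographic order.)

length 1: no string has ≥2 trees
length 2: g g has 2 parse trees

Two derivations of g g:
  Item ⇒ g Item ⇒ g g
  Item ⇒ Item g ⇒ g g

g g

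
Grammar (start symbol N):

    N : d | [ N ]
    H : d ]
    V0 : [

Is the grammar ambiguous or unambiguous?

Only N is reachable from N; ignoring the rest: Each string is a nest of matched brackets around a single atom. An opening bracket forces the recursive rule; an atom forces the base rule.

Unambiguous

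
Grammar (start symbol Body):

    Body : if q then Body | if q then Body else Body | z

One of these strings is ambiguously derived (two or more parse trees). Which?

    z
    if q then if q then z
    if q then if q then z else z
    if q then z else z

z: 1 tree
if q then if q then z: 1 tree
if q then if q then z else z: 2 trees
if q then z else z: 1 tree

if q then if q then z else z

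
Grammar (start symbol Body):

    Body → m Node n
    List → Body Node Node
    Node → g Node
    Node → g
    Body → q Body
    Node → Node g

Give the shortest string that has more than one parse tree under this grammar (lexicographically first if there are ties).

m g g n

length 3: no string has ≥2 trees
length 4: m g g n has 2 parse trees

Two derivations of m g g n:
  Body ⇒ m Node n ⇒ m g Node n ⇒ m g g n
  Body ⇒ m Node n ⇒ m Node g n ⇒ m g g n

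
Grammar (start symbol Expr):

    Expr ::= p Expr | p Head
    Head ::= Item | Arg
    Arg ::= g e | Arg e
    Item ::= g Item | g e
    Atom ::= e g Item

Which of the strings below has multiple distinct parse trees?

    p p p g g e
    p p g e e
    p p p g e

p p p g e

p p p g g e: 1 tree
p p g e e: 1 tree
p p p g e: 2 trees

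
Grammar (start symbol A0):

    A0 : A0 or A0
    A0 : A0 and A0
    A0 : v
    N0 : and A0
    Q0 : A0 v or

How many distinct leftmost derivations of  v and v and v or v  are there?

Parse trees for v and v and v or v:
  [A0 [A0 [A0 v] and [A0 [A0 v] and [A0 v]]] or [A0 v]]
  [A0 [A0 [A0 [A0 v] and [A0 v]] and [A0 v]] or [A0 v]]
  [A0 [A0 v] and [A0 [A0 [A0 v] and [A0 v]] or [A0 v]]]
  [A0 [A0 v] and [A0 [A0 v] and [A0 [A0 v] or [A0 v]]]]
  [A0 [A0 [A0 v] and [A0 v]] and [A0 [A0 v] or [A0 v]]]

5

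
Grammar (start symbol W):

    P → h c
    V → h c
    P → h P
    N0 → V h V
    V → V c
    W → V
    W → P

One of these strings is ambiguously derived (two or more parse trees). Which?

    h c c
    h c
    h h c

h c c: 1 tree
h c: 2 trees
h h c: 1 tree

h c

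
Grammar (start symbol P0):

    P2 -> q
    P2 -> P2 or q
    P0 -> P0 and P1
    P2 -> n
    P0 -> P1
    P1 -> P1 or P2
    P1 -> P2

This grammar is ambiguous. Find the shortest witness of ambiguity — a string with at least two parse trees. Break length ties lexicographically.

n or q

length 1: no string has ≥2 trees
length 3: n or q has 2 parse trees

Two derivations of n or q:
  P0 ⇒ P1 ⇒ P1 or P2 ⇒ P2 or P2 ⇒ n or P2 ⇒ n or q
  P0 ⇒ P1 ⇒ P2 ⇒ P2 or q ⇒ n or q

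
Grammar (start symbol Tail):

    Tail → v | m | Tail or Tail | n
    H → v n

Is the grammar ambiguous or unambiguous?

Ambiguous

Witness: m or m or m

Derivation 1: Tail ⇒ Tail or Tail ⇒ m or Tail ⇒ m or Tail or Tail ⇒ m or m or Tail ⇒ m or m or m
Derivation 2: Tail ⇒ Tail or Tail ⇒ Tail or Tail or Tail ⇒ m or Tail or Tail ⇒ m or m or Tail ⇒ m or m or m

Two distinct leftmost derivations for the same string.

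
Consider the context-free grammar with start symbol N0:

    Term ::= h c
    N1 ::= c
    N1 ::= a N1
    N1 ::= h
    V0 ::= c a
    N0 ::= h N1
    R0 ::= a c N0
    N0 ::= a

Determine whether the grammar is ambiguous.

Unambiguous

Only N0, N1 are reachable from N0; ignoring the rest: The reachable rules are right-linear with at most one rule per (nonterminal, next-terminal) pair. Each input token forces the next rule, so parsing is deterministic.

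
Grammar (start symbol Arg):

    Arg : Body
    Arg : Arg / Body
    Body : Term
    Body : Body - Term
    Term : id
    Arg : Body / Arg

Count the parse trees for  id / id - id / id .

4

Parse trees for id / id - id / id:
  [Arg [Arg [Arg [Body [Term id]]] / [Body [Body [Term id]] - [Term id]]] / [Body [Term id]]]
  [Arg [Arg [Body [Term id]] / [Arg [Body [Body [Term id]] - [Term id]]]] / [Body [Term id]]]
  [Arg [Body [Term id]] / [Arg [Arg [Body [Body [Term id]] - [Term id]]] / [Body [Term id]]]]
  [Arg [Body [Term id]] / [Arg [Body [Body [Term id]] - [Term id]] / [Arg [Body [Term id]]]]]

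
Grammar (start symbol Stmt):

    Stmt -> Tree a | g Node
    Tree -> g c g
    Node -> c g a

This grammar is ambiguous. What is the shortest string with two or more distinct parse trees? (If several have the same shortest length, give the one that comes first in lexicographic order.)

g c g a

length 4: g c g a has 2 parse trees

Two derivations of g c g a:
  Stmt ⇒ Tree a ⇒ g c g a
  Stmt ⇒ g Node ⇒ g c g a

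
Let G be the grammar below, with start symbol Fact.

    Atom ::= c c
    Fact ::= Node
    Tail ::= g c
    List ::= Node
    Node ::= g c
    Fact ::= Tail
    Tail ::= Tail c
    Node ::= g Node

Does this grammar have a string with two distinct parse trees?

Ambiguous

Witness: g c

Derivation 1: Fact ⇒ Node ⇒ g c
Derivation 2: Fact ⇒ Tail ⇒ g c

Two distinct leftmost derivations for the same string.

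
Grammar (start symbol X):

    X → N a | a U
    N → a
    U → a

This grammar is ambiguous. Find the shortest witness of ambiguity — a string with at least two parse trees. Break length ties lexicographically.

length 2: a a has 2 parse trees

Two derivations of a a:
  X ⇒ N a ⇒ a a
  X ⇒ a U ⇒ a a

a a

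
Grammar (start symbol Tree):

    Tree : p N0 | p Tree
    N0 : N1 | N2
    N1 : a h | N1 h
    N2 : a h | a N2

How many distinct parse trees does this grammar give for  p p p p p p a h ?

Parse trees for p p p p p p a h:
  [Tree p [Tree p [Tree p [Tree p [Tree p [Tree p [N0 [N1 a h]]]]]]]]
  [Tree p [Tree p [Tree p [Tree p [Tree p [Tree p [N0 [N2 a h]]]]]]]]

2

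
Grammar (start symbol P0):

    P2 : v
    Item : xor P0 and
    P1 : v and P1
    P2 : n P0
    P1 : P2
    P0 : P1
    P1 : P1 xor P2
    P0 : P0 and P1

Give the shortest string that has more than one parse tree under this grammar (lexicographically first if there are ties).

v and v

length 1: no string has ≥2 trees
length 2: no string has ≥2 trees
length 3: v and v has 2 parse trees

Two derivations of v and v:
  P0 ⇒ P1 ⇒ v and P1 ⇒ v and P2 ⇒ v and v
  P0 ⇒ P0 and P1 ⇒ P1 and P1 ⇒ P2 and P1 ⇒ v and P1 ⇒ v and P2 ⇒ v and v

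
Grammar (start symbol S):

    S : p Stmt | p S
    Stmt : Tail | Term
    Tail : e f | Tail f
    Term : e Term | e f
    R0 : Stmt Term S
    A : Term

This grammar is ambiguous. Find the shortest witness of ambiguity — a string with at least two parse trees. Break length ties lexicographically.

length 3: p e f has 2 parse trees

Two derivations of p e f:
  S ⇒ p Stmt ⇒ p Tail ⇒ p e f
  S ⇒ p Stmt ⇒ p Term ⇒ p e f

p e f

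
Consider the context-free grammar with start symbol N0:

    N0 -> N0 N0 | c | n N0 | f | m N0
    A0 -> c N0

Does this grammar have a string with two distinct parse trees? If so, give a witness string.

Ambiguous

Witness: c c c

Derivation 1: N0 ⇒ N0 N0 ⇒ N0 N0 N0 ⇒ c N0 N0 ⇒ c c N0 ⇒ c c c
Derivation 2: N0 ⇒ N0 N0 ⇒ c N0 ⇒ c N0 N0 ⇒ c c N0 ⇒ c c c

Two distinct leftmost derivations for the same string.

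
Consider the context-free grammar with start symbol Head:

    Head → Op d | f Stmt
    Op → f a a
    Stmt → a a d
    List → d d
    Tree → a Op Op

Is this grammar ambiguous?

Witness: f a a d

Derivation 1: Head ⇒ Op d ⇒ f a a d
Derivation 2: Head ⇒ f Stmt ⇒ f a a d

Two distinct leftmost derivations for the same string.

Ambiguous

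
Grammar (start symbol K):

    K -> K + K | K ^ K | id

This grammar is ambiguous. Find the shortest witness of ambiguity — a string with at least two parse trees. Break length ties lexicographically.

length 1: no string has ≥2 trees
length 3: no string has ≥2 trees
length 5: id + id + id has 2 parse trees

Two derivations of id + id + id:
  K ⇒ K + K ⇒ K + K + K ⇒ id + K + K ⇒ id + id + K ⇒ id + id + id
  K ⇒ K + K ⇒ id + K ⇒ id + K + K ⇒ id + id + K ⇒ id + id + id

id + id + id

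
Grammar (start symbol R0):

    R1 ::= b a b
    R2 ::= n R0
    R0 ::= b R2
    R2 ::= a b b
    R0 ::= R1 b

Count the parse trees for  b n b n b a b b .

2

Parse trees for b n b n b a b b:
  [R0 b [R2 n [R0 b [R2 n [R0 b [R2 a b b]]]]]]
  [R0 b [R2 n [R0 b [R2 n [R0 [R1 b a b] b]]]]]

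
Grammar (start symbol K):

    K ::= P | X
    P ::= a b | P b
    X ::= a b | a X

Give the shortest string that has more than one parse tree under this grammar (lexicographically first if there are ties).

length 2: a b has 2 parse trees

Two derivations of a b:
  K ⇒ P ⇒ a b
  K ⇒ X ⇒ a b

a b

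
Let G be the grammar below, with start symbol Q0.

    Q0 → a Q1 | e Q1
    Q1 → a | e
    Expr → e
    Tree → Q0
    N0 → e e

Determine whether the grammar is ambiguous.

Only Q0, Q1 are reachable from Q0; ignoring the rest: Restricted to the reachable nonterminals, every rule has the form A → t or A → t B, and no two rules for the same A share a first terminal. The grammar encodes a DFA — one run per string.

Unambiguous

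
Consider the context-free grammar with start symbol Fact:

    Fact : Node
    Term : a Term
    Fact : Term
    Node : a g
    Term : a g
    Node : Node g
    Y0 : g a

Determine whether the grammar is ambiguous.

Witness: a g

Derivation 1: Fact ⇒ Node ⇒ a g
Derivation 2: Fact ⇒ Term ⇒ a g

Two distinct leftmost derivations for the same string.

Ambiguous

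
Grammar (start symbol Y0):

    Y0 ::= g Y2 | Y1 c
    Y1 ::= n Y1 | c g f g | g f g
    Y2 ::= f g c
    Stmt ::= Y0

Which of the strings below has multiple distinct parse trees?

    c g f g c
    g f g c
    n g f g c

g f g c

c g f g c: 1 tree
g f g c: 2 trees
n g f g c: 1 tree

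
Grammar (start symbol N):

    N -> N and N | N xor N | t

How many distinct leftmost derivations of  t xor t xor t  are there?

2

Parse trees for t xor t xor t:
  [N [N t] xor [N [N t] xor [N t]]]
  [N [N [N t] xor [N t]] xor [N t]]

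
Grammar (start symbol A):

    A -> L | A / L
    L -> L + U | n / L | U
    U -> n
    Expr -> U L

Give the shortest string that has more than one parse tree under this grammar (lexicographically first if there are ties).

length 1: no string has ≥2 trees
length 3: n / n has 2 parse trees

Two derivations of n / n:
  A ⇒ L ⇒ n / L ⇒ n / U ⇒ n / n
  A ⇒ A / L ⇒ L / L ⇒ U / L ⇒ n / L ⇒ n / U ⇒ n / n

n / n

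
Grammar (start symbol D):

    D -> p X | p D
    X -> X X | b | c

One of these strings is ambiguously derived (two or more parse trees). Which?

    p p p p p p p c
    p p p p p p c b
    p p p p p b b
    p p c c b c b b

p p p p p p p c: 1 tree
p p p p p p c b: 1 tree
p p p p p b b: 1 tree
p p c c b c b b: 42 trees

p p c c b c b b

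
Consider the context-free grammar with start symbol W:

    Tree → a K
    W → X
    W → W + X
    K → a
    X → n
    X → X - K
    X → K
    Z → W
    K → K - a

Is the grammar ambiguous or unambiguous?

Witness: a - a

Derivation 1: W ⇒ X ⇒ X - K ⇒ K - K ⇒ a - K ⇒ a - a
Derivation 2: W ⇒ X ⇒ K ⇒ K - a ⇒ a - a

Two distinct leftmost derivations for the same string.

Ambiguous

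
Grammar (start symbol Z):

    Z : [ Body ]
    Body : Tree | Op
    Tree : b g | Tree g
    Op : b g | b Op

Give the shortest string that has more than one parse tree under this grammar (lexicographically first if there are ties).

[ b g ]

length 4: [ b g ] has 2 parse trees

Two derivations of [ b g ]:
  Z ⇒ [ Body ] ⇒ [ Tree ] ⇒ [ b g ]
  Z ⇒ [ Body ] ⇒ [ Op ] ⇒ [ b g ]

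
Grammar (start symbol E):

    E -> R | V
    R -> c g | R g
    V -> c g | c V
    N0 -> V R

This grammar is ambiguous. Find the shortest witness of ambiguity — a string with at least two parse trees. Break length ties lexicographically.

length 2: c g has 2 parse trees

Two derivations of c g:
  E ⇒ R ⇒ c g
  E ⇒ V ⇒ c g

c g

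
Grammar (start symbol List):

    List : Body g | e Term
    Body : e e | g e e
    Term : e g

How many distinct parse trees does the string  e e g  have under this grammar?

Parse trees for e e g:
  [List [Body e e] g]
  [List e [Term e g]]

2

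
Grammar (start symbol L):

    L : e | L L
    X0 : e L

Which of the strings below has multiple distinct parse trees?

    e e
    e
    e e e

e e: 1 tree
e: 1 tree
e e e: 2 trees

e e e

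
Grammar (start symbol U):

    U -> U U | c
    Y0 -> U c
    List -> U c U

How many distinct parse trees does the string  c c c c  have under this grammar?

Parse trees for c c c c:
  [U [U c] [U [U c] [U [U c] [U c]]]]
  [U [U c] [U [U [U c] [U c]] [U c]]]
  [U [U [U c] [U c]] [U [U c] [U c]]]
  [U [U [U c] [U [U c] [U c]]] [U c]]
  [U [U [U [U c] [U c]] [U c]] [U c]]

5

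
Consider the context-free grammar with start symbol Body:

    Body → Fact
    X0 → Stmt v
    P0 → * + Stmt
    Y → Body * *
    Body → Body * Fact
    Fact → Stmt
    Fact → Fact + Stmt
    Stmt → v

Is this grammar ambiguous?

Only Body, Fact, Stmt are reachable from Body; ignoring the rest: The grammar is stratified — Body handles '*' (left-recursive), Fact handles '+', Stmt atoms. Each operator has a fixed associativity and precedence level, so every string has one parse.

Unambiguous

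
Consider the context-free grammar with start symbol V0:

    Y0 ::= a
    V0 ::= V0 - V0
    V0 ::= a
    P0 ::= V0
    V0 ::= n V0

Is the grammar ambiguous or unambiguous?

Ambiguous

Witness: n a - a

Derivation 1: V0 ⇒ V0 - V0 ⇒ n V0 - V0 ⇒ n a - V0 ⇒ n a - a
Derivation 2: V0 ⇒ n V0 ⇒ n V0 - V0 ⇒ n a - V0 ⇒ n a - a

Two distinct leftmost derivations for the same string.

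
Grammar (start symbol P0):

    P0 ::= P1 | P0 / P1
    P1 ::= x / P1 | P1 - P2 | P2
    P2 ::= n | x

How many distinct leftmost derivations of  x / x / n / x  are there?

4

Parse trees for x / x / n / x:
  [P0 [P0 [P1 x / [P1 x / [P1 [P2 n]]]]] / [P1 [P2 x]]]
  [P0 [P0 [P0 [P1 [P2 x]]] / [P1 x / [P1 [P2 n]]]] / [P1 [P2 x]]]
  [P0 [P0 [P0 [P1 x / [P1 [P2 x]]]] / [P1 [P2 n]]] / [P1 [P2 x]]]
  [P0 [P0 [P0 [P0 [P1 [P2 x]]] / [P1 [P2 x]]] / [P1 [P2 n]]] / [P1 [P2 x]]]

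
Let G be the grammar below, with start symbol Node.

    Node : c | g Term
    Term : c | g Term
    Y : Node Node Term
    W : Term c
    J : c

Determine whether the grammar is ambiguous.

Only Node, Term are reachable from Node; ignoring the rest: Each reachable nonterminal has at most one production per leading terminal, and all productions are right-linear; the derivation is determined token-by-token.

Unambiguous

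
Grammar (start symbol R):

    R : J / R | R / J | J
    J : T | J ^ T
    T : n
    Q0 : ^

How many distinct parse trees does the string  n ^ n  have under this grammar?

1

Parse trees for n ^ n:
  [R [J [J [T n]] ^ [T n]]]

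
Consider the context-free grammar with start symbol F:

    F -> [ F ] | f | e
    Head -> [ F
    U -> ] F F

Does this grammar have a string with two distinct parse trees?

Only F is reachable from F; ignoring the rest: Each string is a nest of matched brackets around a single atom. An opening bracket forces the recursive rule; an atom forces the base rule.

Unambiguous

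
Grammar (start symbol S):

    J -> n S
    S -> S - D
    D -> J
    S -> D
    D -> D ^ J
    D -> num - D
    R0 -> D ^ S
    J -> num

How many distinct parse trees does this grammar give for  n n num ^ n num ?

3

Parse trees for n n num ^ n num:
  [S [D [J n [S [D [J n [S [D [D [J num]] ^ [J n [S [D [J num]]]]]]]]]]]]
  [S [D [J n [S [D [D [J n [S [D [J num]]]]] ^ [J n [S [D [J num]]]]]]]]]
  [S [D [D [J n [S [D [J n [S [D [J num]]]]]]]] ^ [J n [S [D [J num]]]]]]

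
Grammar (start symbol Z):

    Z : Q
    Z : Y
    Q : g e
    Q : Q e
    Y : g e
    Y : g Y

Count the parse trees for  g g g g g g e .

Parse trees for g g g g g g e:
  [Z [Y g [Y g [Y g [Y g [Y g [Y g e]]]]]]]

1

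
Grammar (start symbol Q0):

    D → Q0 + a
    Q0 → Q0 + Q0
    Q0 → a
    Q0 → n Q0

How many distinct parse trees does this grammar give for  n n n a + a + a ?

Parse trees for n n n a + a + a (showing first 6 of 14):
  [Q0 [Q0 n [Q0 n [Q0 n [Q0 a]]]] + [Q0 [Q0 a] + [Q0 a]]]
  [Q0 [Q0 [Q0 n [Q0 n [Q0 n [Q0 a]]]] + [Q0 a]] + [Q0 a]]
  [Q0 [Q0 n [Q0 [Q0 n [Q0 n [Q0 a]]] + [Q0 a]]] + [Q0 a]]
  [Q0 [Q0 n [Q0 n [Q0 [Q0 n [Q0 a]] + [Q0 a]]]] + [Q0 a]]
  [Q0 [Q0 n [Q0 n [Q0 n [Q0 [Q0 a] + [Q0 a]]]]] + [Q0 a]]
  [Q0 n [Q0 [Q0 n [Q0 n [Q0 a]]] + [Q0 [Q0 a] + [Q0 a]]]]

14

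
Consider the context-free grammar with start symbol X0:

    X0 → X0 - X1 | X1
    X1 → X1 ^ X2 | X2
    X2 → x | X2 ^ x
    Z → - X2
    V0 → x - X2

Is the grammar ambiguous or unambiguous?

Witness: x ^ x

Derivation 1: X0 ⇒ X1 ⇒ X1 ^ X2 ⇒ X2 ^ X2 ⇒ x ^ X2 ⇒ x ^ x
Derivation 2: X0 ⇒ X1 ⇒ X2 ⇒ X2 ^ x ⇒ x ^ x

Two distinct leftmost derivations for the same string.

Ambiguous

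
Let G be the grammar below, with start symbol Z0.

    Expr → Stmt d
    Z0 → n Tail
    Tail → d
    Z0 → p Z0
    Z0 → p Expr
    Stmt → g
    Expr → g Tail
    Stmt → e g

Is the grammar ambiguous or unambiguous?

Ambiguous

Witness: p g d

Derivation 1: Z0 ⇒ p Expr ⇒ p Stmt d ⇒ p g d
Derivation 2: Z0 ⇒ p Expr ⇒ p g Tail ⇒ p g d

Two distinct leftmost derivations for the same string.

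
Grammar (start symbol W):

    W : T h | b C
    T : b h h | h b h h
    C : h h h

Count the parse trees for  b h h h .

Parse trees for b h h h:
  [W [T b h h] h]
  [W b [C h h h]]

2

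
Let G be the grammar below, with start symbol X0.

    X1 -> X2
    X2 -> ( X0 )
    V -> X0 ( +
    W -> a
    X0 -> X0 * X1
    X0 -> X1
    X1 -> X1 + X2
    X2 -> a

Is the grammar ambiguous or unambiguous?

(V, W are unreachable from X0, so their rules don't affect L(X0).) The grammar is stratified — X0 handles '*' (left-recursive), X1 handles '+', X2 atoms. Each operator has a fixed associativity and precedence level, so every string has one parse.

Unambiguous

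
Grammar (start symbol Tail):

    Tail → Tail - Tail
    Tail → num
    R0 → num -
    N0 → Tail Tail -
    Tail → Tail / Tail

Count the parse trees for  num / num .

1

Parse trees for num / num:
  [Tail [Tail num] / [Tail num]]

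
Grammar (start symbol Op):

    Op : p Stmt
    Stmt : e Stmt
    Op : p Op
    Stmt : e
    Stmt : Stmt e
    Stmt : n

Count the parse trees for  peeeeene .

6

Parse trees for peeeeene:
  [Op p [Stmt e [Stmt e [Stmt e [Stmt e [Stmt e [Stmt [Stmt n] e]]]]]]]
  [Op p [Stmt e [Stmt e [Stmt e [Stmt e [Stmt [Stmt e [Stmt n]] e]]]]]]
  [Op p [Stmt e [Stmt e [Stmt e [Stmt [Stmt e [Stmt e [Stmt n]]] e]]]]]
  [Op p [Stmt e [Stmt e [Stmt [Stmt e [Stmt e [Stmt e [Stmt n]]]] e]]]]
  [Op p [Stmt e [Stmt [Stmt e [Stmt e [Stmt e [Stmt e [Stmt n]]]]] e]]]
  [Op p [Stmt [Stmt e [Stmt e [Stmt e [Stmt e [Stmt e [Stmt n]]]]]] e]]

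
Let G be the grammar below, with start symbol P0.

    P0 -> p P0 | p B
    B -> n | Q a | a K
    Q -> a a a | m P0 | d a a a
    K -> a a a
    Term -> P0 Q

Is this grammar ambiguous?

Witness: p a a a a

Derivation 1: P0 ⇒ p B ⇒ p Q a ⇒ p a a a a
Derivation 2: P0 ⇒ p B ⇒ p a K ⇒ p a a a a

Two distinct leftmost derivations for the same string.

Ambiguous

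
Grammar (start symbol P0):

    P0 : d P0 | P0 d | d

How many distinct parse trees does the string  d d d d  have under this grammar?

8

Parse trees for d d d d:
  [P0 d [P0 d [P0 d [P0 d]]]]
  [P0 d [P0 d [P0 [P0 d] d]]]
  [P0 d [P0 [P0 d [P0 d]] d]]
  [P0 d [P0 [P0 [P0 d] d] d]]
  [P0 [P0 d [P0 d [P0 d]]] d]
  [P0 [P0 d [P0 [P0 d] d]] d]
  [P0 [P0 [P0 d [P0 d]] d] d]
  [P0 [P0 [P0 [P0 d] d] d] d]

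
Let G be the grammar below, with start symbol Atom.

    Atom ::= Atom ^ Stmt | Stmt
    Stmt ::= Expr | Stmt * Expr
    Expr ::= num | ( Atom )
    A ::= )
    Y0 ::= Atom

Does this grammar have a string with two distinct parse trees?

Only Atom, Stmt, Expr are reachable from Atom; ignoring the rest: This is a standard precedence ladder (Atom over Stmt over Expr), with each level left-recursive on its own operator ('^' at Atom, '*' at Stmt). That structure is LR(1), hence unambiguous.

Unambiguous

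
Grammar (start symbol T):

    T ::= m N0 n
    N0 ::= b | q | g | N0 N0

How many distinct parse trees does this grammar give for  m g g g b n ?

5

Parse trees for m g g g b n:
  [T m [N0 [N0 g] [N0 [N0 g] [N0 [N0 g] [N0 b]]]] n]
  [T m [N0 [N0 g] [N0 [N0 [N0 g] [N0 g]] [N0 b]]] n]
  [T m [N0 [N0 [N0 g] [N0 g]] [N0 [N0 g] [N0 b]]] n]
  [T m [N0 [N0 [N0 g] [N0 [N0 g] [N0 g]]] [N0 b]] n]
  [T m [N0 [N0 [N0 [N0 g] [N0 g]] [N0 g]] [N0 b]] n]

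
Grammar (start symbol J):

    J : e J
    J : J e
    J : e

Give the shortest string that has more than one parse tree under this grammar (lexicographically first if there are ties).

length 1: no string has ≥2 trees
length 2: e e has 2 parse trees

Two derivations of e e:
  J ⇒ e J ⇒ e e
  J ⇒ J e ⇒ e e

e e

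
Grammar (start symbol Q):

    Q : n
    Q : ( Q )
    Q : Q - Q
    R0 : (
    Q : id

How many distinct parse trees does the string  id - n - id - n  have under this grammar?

5

Parse trees for id - n - id - n:
  [Q [Q id] - [Q [Q n] - [Q [Q id] - [Q n]]]]
  [Q [Q id] - [Q [Q [Q n] - [Q id]] - [Q n]]]
  [Q [Q [Q id] - [Q n]] - [Q [Q id] - [Q n]]]
  [Q [Q [Q id] - [Q [Q n] - [Q id]]] - [Q n]]
  [Q [Q [Q [Q id] - [Q n]] - [Q id]] - [Q n]]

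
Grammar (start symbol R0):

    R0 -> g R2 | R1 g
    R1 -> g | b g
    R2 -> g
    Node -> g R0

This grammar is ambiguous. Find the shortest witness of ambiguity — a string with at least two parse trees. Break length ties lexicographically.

length 2: g g has 2 parse trees

Two derivations of g g:
  R0 ⇒ g R2 ⇒ g g
  R0 ⇒ R1 g ⇒ g g

g g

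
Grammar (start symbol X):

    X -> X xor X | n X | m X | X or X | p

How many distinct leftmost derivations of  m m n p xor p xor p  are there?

14

Parse trees for m m n p xor p xor p (showing first 6 of 14):
  [X [X m [X m [X n [X p]]]] xor [X [X p] xor [X p]]]
  [X [X [X m [X m [X n [X p]]]] xor [X p]] xor [X p]]
  [X [X m [X [X m [X n [X p]]] xor [X p]]] xor [X p]]
  [X [X m [X m [X [X n [X p]] xor [X p]]]] xor [X p]]
  [X [X m [X m [X n [X [X p] xor [X p]]]]] xor [X p]]
  [X m [X [X m [X n [X p]]] xor [X [X p] xor [X p]]]]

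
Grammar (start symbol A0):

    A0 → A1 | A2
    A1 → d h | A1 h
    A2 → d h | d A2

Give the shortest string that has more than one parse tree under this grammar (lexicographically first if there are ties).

d h

length 2: d h has 2 parse trees

Two derivations of d h:
  A0 ⇒ A1 ⇒ d h
  A0 ⇒ A2 ⇒ d h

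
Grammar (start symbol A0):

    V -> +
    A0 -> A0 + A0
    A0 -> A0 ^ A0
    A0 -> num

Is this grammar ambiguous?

Ambiguous

Witness: num + num + num

Derivation 1: A0 ⇒ A0 + A0 ⇒ A0 + A0 + A0 ⇒ num + A0 + A0 ⇒ num + num + A0 ⇒ num + num + num
Derivation 2: A0 ⇒ A0 + A0 ⇒ num + A0 ⇒ num + A0 + A0 ⇒ num + num + A0 ⇒ num + num + num

Two distinct leftmost derivations for the same string.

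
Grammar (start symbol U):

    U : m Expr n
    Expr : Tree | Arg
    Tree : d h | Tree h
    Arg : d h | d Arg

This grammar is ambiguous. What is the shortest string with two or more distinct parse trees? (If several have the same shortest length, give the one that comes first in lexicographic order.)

length 4: m d h n has 2 parse trees

Two derivations of m d h n:
  U ⇒ m Expr n ⇒ m Tree n ⇒ m d h n
  U ⇒ m Expr n ⇒ m Arg n ⇒ m d h n

m d h n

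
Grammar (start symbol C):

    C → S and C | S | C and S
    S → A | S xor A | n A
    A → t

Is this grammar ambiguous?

Witness: t and t

Derivation 1: C ⇒ S and C ⇒ A and C ⇒ t and C ⇒ t and S ⇒ t and A ⇒ t and t
Derivation 2: C ⇒ C and S ⇒ S and S ⇒ A and S ⇒ t and S ⇒ t and A ⇒ t and t

Two distinct leftmost derivations for the same string.

Ambiguous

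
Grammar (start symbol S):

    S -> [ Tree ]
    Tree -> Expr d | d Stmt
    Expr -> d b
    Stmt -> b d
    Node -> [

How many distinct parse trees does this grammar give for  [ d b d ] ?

Parse trees for [ d b d ]:
  [S [ [Tree [Expr d b] d] ]]
  [S [ [Tree d [Stmt b d]] ]]

2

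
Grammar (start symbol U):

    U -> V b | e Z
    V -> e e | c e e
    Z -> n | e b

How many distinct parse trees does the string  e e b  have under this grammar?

Parse trees for e e b:
  [U [V e e] b]
  [U e [Z e b]]

2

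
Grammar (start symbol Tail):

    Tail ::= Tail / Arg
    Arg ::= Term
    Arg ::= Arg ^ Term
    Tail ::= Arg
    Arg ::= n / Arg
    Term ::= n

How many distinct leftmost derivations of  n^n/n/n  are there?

Parse trees for n^n/n/n:
  [Tail [Tail [Arg [Arg [Term n]] ^ [Term n]]] / [Arg n / [Arg [Term n]]]]
  [Tail [Tail [Tail [Arg [Arg [Term n]] ^ [Term n]]] / [Arg [Term n]]] / [Arg [Term n]]]

2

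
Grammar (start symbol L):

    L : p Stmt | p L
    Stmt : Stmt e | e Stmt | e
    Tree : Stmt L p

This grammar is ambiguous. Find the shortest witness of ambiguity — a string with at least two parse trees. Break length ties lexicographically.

p e e

length 2: no string has ≥2 trees
length 3: p e e has 2 parse trees

Two derivations of p e e:
  L ⇒ p Stmt ⇒ p Stmt e ⇒ p e e
  L ⇒ p Stmt ⇒ p e Stmt ⇒ p e e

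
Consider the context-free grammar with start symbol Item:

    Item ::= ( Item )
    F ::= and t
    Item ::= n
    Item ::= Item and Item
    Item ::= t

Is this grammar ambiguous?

Ambiguous

Witness: n and n and n

Derivation 1: Item ⇒ Item and Item ⇒ n and Item ⇒ n and Item and Item ⇒ n and n and Item ⇒ n and n and n
Derivation 2: Item ⇒ Item and Item ⇒ Item and Item and Item ⇒ n and Item and Item ⇒ n and n and Item ⇒ n and n and n

Two distinct leftmost derivations for the same string.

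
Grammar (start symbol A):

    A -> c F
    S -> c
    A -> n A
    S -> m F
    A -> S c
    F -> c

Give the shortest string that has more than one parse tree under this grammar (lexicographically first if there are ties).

c c

length 2: c c has 2 parse trees

Two derivations of c c:
  A ⇒ c F ⇒ c c
  A ⇒ S c ⇒ c c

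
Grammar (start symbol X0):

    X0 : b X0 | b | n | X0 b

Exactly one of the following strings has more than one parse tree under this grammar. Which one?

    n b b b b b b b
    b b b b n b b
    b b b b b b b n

b b b b n b b

n b b b b b b b: 1 tree
b b b b n b b: 15 trees
b b b b b b b n: 1 tree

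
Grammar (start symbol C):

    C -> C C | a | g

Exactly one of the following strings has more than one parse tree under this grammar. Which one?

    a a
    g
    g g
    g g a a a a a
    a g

g g a a a a a

a a: 1 tree
g: 1 tree
g g: 1 tree
g g a a a a a: 132 trees
a g: 1 tree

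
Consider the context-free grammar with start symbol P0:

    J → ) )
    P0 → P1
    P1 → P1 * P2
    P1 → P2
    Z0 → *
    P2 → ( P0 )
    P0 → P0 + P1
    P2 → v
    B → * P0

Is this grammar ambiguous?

(Z0, J, B are unreachable from P0, so their rules don't affect L(P0).) This is a standard precedence ladder (P0 over P1 over P2), with each level left-recursive on its own operator ('+' at P0, '*' at P1). That structure is LR(1), hence unambiguous.

Unambiguous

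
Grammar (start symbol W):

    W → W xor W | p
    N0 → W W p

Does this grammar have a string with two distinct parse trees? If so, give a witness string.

Ambiguous

Witness: p xor p xor p

Derivation 1: W ⇒ W xor W ⇒ W xor W xor W ⇒ p xor W xor W ⇒ p xor p xor W ⇒ p xor p xor p
Derivation 2: W ⇒ W xor W ⇒ p xor W ⇒ p xor W xor W ⇒ p xor p xor W ⇒ p xor p xor p

Two distinct leftmost derivations for the same string.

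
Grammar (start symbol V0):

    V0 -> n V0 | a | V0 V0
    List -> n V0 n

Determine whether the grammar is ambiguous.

Witness: a a a

Derivation 1: V0 ⇒ V0 V0 ⇒ a V0 ⇒ a V0 V0 ⇒ a a V0 ⇒ a a a
Derivation 2: V0 ⇒ V0 V0 ⇒ V0 V0 V0 ⇒ a V0 V0 ⇒ a a V0 ⇒ a a a

Two distinct leftmost derivations for the same string.

Ambiguous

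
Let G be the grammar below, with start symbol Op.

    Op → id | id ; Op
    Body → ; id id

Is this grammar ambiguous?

Unambiguous

Only Op is reachable from Op; ignoring the rest: The reachable grammar is A → atom sep A | atom. Each atom is followed by either the separator (recurse) or end-of-string (stop) — no choice point.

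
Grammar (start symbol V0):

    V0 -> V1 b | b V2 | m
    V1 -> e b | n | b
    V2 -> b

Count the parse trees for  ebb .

Parse trees for ebb:
  [V0 [V1 e b] b]

1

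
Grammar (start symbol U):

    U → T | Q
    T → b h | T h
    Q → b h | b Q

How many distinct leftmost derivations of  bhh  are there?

Parse trees for bhh:
  [U [T [T b h] h]]

1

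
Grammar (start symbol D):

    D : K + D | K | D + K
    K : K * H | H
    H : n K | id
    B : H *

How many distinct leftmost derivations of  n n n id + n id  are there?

2

Parse trees for n n n id + n id:
  [D [K [H n [K [H n [K [H n [K [H id]]]]]]]] + [D [K [H n [K [H id]]]]]]
  [D [D [K [H n [K [H n [K [H n [K [H id]]]]]]]]] + [K [H n [K [H id]]]]]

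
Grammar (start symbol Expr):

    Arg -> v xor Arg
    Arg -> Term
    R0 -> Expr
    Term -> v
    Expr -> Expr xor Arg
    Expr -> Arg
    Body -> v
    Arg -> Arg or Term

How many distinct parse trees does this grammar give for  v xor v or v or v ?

4

Parse trees for v xor v or v or v:
  [Expr [Expr [Arg [Term v]]] xor [Arg [Arg [Arg [Term v]] or [Term v]] or [Term v]]]
  [Expr [Arg v xor [Arg [Arg [Arg [Term v]] or [Term v]] or [Term v]]]]
  [Expr [Arg [Arg v xor [Arg [Arg [Term v]] or [Term v]]] or [Term v]]]
  [Expr [Arg [Arg [Arg v xor [Arg [Term v]]] or [Term v]] or [Term v]]]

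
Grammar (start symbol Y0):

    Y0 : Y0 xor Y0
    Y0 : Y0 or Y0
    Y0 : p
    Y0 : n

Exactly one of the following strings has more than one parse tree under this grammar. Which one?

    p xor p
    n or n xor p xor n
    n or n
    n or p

p xor p: 1 tree
n or n xor p xor n: 5 trees
n or n: 1 tree
n or p: 1 tree

n or n xor p xor n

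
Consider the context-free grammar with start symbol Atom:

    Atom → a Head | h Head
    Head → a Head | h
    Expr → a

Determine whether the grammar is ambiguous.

Only Atom, Head are reachable from Atom; ignoring the rest: The reachable rules are right-linear with at most one rule per (nonterminal, next-terminal) pair. Each input token forces the next rule, so parsing is deterministic.

Unambiguous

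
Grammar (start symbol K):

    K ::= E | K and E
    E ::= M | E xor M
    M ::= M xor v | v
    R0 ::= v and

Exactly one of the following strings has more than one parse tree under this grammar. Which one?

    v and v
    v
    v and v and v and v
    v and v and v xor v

v and v and v xor v

v and v: 1 tree
v: 1 tree
v and v and v and v: 1 tree
v and v and v xor v: 2 trees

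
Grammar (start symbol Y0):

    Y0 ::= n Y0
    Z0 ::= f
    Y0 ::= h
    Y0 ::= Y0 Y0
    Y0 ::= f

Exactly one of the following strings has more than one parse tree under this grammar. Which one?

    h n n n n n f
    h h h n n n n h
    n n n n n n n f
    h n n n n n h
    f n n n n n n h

h h h n n n n h

h n n n n n f: 1 tree
h h h n n n n h: 5 trees
n n n n n n n f: 1 tree
h n n n n n h: 1 tree
f n n n n n n h: 1 tree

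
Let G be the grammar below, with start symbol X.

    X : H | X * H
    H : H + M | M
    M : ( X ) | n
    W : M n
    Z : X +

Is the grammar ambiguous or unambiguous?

Unambiguous

(W, Z are unreachable from X, so their rules don't affect L(X).) This is a standard precedence ladder (X over H over M), with each level left-recursive on its own operator ('*' at X, '+' at H). That structure is LR(1), hence unambiguous.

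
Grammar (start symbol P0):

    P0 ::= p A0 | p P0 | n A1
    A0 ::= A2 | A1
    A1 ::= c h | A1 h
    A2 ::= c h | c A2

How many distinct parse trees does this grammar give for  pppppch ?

2

Parse trees for pppppch:
  [P0 p [P0 p [P0 p [P0 p [P0 p [A0 [A2 c h]]]]]]]
  [P0 p [P0 p [P0 p [P0 p [P0 p [A0 [A1 c h]]]]]]]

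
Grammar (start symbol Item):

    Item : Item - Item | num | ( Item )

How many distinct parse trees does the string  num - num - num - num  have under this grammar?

Parse trees for num - num - num - num:
  [Item [Item num] - [Item [Item num] - [Item [Item num] - [Item num]]]]
  [Item [Item num] - [Item [Item [Item num] - [Item num]] - [Item num]]]
  [Item [Item [Item num] - [Item num]] - [Item [Item num] - [Item num]]]
  [Item [Item [Item num] - [Item [Item num] - [Item num]]] - [Item num]]
  [Item [Item [Item [Item num] - [Item num]] - [Item num]] - [Item num]]

5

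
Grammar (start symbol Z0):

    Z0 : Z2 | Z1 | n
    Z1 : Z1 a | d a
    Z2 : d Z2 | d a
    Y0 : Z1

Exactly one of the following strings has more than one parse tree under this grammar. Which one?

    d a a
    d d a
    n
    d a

d a a: 1 tree
d d a: 1 tree
n: 1 tree
d a: 2 trees

d a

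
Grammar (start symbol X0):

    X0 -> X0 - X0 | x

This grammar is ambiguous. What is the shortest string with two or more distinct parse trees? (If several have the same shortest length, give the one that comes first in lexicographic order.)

x - x - x

length 1: no string has ≥2 trees
length 3: no string has ≥2 trees
length 5: x - x - x has 2 parse trees

Two derivations of x - x - x:
  X0 ⇒ X0 - X0 ⇒ X0 - X0 - X0 ⇒ x - X0 - X0 ⇒ x - x - X0 ⇒ x - x - x
  X0 ⇒ X0 - X0 ⇒ x - X0 ⇒ x - X0 - X0 ⇒ x - x - X0 ⇒ x - x - x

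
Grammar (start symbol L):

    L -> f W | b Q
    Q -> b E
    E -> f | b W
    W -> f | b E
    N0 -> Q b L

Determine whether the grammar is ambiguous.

Unambiguous

Only L, Q, E, W are reachable from L; ignoring the rest: Restricted to the reachable nonterminals, every rule has the form A → t or A → t B, and no two rules for the same A share a first terminal. The grammar encodes a DFA — one run per string.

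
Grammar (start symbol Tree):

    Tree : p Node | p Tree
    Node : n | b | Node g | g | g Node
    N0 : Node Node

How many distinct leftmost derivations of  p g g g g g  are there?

16

Parse trees for p g g g g g (showing first 6 of 16):
  [Tree p [Node [Node [Node [Node [Node g] g] g] g] g]]
  [Tree p [Node [Node [Node [Node g [Node g]] g] g] g]]
  [Tree p [Node [Node [Node g [Node [Node g] g]] g] g]]
  [Tree p [Node [Node [Node g [Node g [Node g]]] g] g]]
  [Tree p [Node [Node g [Node [Node [Node g] g] g]] g]]
  [Tree p [Node [Node g [Node [Node g [Node g]] g]] g]]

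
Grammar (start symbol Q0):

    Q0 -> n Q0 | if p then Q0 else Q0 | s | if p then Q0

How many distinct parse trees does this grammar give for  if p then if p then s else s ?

Parse trees for if p then if p then s else s:
  [Q0 if p then [Q0 if p then [Q0 s]] else [Q0 s]]
  [Q0 if p then [Q0 if p then [Q0 s] else [Q0 s]]]

2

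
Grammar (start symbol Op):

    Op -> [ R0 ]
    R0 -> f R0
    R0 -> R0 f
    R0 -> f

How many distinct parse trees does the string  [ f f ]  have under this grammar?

Parse trees for [ f f ]:
  [Op [ [R0 f [R0 f]] ]]
  [Op [ [R0 [R0 f] f] ]]

2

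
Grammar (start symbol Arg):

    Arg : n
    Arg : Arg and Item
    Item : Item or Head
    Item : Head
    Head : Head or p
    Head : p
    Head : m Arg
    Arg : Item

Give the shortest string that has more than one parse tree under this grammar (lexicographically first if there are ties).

length 1: no string has ≥2 trees
length 2: no string has ≥2 trees
length 3: p or p has 2 parse trees

Two derivations of p or p:
  Arg ⇒ Item ⇒ Item or Head ⇒ Head or Head ⇒ p or Head ⇒ p or p
  Arg ⇒ Item ⇒ Head ⇒ Head or p ⇒ p or p

p or p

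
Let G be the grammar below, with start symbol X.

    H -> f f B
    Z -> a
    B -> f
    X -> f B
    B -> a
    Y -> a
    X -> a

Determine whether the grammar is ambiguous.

Unambiguous

Only X, B are reachable from X; ignoring the rest: Each reachable nonterminal has at most one production per leading terminal, and all productions are right-linear; the derivation is determined token-by-token.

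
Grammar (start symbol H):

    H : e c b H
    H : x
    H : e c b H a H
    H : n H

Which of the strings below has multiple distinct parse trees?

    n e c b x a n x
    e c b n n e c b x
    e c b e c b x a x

e c b e c b x a x

n e c b x a n x: 1 tree
e c b n n e c b x: 1 tree
e c b e c b x a x: 2 trees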